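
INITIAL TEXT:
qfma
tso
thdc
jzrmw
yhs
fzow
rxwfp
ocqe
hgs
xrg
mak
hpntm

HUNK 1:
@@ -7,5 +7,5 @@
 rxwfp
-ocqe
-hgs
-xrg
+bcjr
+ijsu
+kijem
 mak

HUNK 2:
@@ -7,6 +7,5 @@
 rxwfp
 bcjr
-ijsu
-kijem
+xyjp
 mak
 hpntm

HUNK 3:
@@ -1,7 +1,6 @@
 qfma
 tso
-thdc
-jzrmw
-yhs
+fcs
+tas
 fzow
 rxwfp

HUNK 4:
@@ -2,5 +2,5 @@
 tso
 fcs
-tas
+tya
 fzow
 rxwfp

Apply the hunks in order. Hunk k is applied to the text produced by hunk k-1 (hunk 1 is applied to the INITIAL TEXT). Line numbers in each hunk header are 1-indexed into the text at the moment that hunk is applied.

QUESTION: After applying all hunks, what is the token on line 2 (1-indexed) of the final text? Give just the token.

Answer: tso

Derivation:
Hunk 1: at line 7 remove [ocqe,hgs,xrg] add [bcjr,ijsu,kijem] -> 12 lines: qfma tso thdc jzrmw yhs fzow rxwfp bcjr ijsu kijem mak hpntm
Hunk 2: at line 7 remove [ijsu,kijem] add [xyjp] -> 11 lines: qfma tso thdc jzrmw yhs fzow rxwfp bcjr xyjp mak hpntm
Hunk 3: at line 1 remove [thdc,jzrmw,yhs] add [fcs,tas] -> 10 lines: qfma tso fcs tas fzow rxwfp bcjr xyjp mak hpntm
Hunk 4: at line 2 remove [tas] add [tya] -> 10 lines: qfma tso fcs tya fzow rxwfp bcjr xyjp mak hpntm
Final line 2: tso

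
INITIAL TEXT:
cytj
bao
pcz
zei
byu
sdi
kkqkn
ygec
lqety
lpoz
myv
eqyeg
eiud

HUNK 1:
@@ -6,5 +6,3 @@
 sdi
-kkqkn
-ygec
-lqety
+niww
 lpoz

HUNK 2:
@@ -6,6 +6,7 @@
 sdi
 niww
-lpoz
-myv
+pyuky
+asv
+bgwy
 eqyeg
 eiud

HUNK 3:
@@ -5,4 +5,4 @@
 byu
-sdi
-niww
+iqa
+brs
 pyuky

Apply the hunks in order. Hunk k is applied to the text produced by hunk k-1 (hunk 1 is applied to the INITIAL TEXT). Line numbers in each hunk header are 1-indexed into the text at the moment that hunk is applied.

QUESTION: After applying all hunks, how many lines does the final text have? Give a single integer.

Hunk 1: at line 6 remove [kkqkn,ygec,lqety] add [niww] -> 11 lines: cytj bao pcz zei byu sdi niww lpoz myv eqyeg eiud
Hunk 2: at line 6 remove [lpoz,myv] add [pyuky,asv,bgwy] -> 12 lines: cytj bao pcz zei byu sdi niww pyuky asv bgwy eqyeg eiud
Hunk 3: at line 5 remove [sdi,niww] add [iqa,brs] -> 12 lines: cytj bao pcz zei byu iqa brs pyuky asv bgwy eqyeg eiud
Final line count: 12

Answer: 12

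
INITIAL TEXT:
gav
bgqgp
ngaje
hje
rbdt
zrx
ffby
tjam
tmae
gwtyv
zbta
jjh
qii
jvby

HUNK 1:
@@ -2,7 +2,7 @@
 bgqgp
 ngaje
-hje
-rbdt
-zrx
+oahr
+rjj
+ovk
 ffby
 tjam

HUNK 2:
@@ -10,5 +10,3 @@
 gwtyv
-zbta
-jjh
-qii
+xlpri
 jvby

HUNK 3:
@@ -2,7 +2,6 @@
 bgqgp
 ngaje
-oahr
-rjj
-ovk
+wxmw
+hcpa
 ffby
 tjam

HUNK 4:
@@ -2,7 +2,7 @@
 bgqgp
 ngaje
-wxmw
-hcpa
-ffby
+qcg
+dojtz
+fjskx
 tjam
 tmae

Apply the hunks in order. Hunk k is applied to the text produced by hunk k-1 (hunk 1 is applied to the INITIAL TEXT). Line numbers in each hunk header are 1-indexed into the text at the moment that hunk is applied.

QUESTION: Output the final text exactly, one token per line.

Answer: gav
bgqgp
ngaje
qcg
dojtz
fjskx
tjam
tmae
gwtyv
xlpri
jvby

Derivation:
Hunk 1: at line 2 remove [hje,rbdt,zrx] add [oahr,rjj,ovk] -> 14 lines: gav bgqgp ngaje oahr rjj ovk ffby tjam tmae gwtyv zbta jjh qii jvby
Hunk 2: at line 10 remove [zbta,jjh,qii] add [xlpri] -> 12 lines: gav bgqgp ngaje oahr rjj ovk ffby tjam tmae gwtyv xlpri jvby
Hunk 3: at line 2 remove [oahr,rjj,ovk] add [wxmw,hcpa] -> 11 lines: gav bgqgp ngaje wxmw hcpa ffby tjam tmae gwtyv xlpri jvby
Hunk 4: at line 2 remove [wxmw,hcpa,ffby] add [qcg,dojtz,fjskx] -> 11 lines: gav bgqgp ngaje qcg dojtz fjskx tjam tmae gwtyv xlpri jvby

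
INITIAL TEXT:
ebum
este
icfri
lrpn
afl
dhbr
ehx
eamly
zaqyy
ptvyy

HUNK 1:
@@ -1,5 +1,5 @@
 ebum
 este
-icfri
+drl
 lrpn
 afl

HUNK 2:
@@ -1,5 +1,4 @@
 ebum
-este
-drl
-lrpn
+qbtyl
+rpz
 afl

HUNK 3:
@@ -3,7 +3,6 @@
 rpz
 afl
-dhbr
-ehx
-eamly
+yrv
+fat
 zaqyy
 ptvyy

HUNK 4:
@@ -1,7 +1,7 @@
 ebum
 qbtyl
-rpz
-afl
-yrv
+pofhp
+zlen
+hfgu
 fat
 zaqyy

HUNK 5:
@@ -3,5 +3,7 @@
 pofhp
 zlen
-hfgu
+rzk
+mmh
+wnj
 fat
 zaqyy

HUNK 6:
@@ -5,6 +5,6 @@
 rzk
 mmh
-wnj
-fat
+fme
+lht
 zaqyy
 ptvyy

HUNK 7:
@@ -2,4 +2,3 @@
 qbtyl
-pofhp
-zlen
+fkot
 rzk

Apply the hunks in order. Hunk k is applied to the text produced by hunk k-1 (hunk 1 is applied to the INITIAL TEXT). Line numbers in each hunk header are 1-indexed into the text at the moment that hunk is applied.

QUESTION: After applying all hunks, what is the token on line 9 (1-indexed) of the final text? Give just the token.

Hunk 1: at line 1 remove [icfri] add [drl] -> 10 lines: ebum este drl lrpn afl dhbr ehx eamly zaqyy ptvyy
Hunk 2: at line 1 remove [este,drl,lrpn] add [qbtyl,rpz] -> 9 lines: ebum qbtyl rpz afl dhbr ehx eamly zaqyy ptvyy
Hunk 3: at line 3 remove [dhbr,ehx,eamly] add [yrv,fat] -> 8 lines: ebum qbtyl rpz afl yrv fat zaqyy ptvyy
Hunk 4: at line 1 remove [rpz,afl,yrv] add [pofhp,zlen,hfgu] -> 8 lines: ebum qbtyl pofhp zlen hfgu fat zaqyy ptvyy
Hunk 5: at line 3 remove [hfgu] add [rzk,mmh,wnj] -> 10 lines: ebum qbtyl pofhp zlen rzk mmh wnj fat zaqyy ptvyy
Hunk 6: at line 5 remove [wnj,fat] add [fme,lht] -> 10 lines: ebum qbtyl pofhp zlen rzk mmh fme lht zaqyy ptvyy
Hunk 7: at line 2 remove [pofhp,zlen] add [fkot] -> 9 lines: ebum qbtyl fkot rzk mmh fme lht zaqyy ptvyy
Final line 9: ptvyy

Answer: ptvyy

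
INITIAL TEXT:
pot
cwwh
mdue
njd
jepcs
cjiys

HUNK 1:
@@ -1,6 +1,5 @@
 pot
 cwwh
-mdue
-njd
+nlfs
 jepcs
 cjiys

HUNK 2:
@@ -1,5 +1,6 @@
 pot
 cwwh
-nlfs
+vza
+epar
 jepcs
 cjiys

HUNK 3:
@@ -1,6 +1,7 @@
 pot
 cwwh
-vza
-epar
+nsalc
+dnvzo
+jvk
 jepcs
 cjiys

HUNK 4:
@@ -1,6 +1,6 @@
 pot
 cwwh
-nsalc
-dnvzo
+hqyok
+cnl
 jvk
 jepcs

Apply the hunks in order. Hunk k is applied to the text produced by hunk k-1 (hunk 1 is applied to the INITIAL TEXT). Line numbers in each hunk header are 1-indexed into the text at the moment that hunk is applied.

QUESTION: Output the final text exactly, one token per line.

Answer: pot
cwwh
hqyok
cnl
jvk
jepcs
cjiys

Derivation:
Hunk 1: at line 1 remove [mdue,njd] add [nlfs] -> 5 lines: pot cwwh nlfs jepcs cjiys
Hunk 2: at line 1 remove [nlfs] add [vza,epar] -> 6 lines: pot cwwh vza epar jepcs cjiys
Hunk 3: at line 1 remove [vza,epar] add [nsalc,dnvzo,jvk] -> 7 lines: pot cwwh nsalc dnvzo jvk jepcs cjiys
Hunk 4: at line 1 remove [nsalc,dnvzo] add [hqyok,cnl] -> 7 lines: pot cwwh hqyok cnl jvk jepcs cjiys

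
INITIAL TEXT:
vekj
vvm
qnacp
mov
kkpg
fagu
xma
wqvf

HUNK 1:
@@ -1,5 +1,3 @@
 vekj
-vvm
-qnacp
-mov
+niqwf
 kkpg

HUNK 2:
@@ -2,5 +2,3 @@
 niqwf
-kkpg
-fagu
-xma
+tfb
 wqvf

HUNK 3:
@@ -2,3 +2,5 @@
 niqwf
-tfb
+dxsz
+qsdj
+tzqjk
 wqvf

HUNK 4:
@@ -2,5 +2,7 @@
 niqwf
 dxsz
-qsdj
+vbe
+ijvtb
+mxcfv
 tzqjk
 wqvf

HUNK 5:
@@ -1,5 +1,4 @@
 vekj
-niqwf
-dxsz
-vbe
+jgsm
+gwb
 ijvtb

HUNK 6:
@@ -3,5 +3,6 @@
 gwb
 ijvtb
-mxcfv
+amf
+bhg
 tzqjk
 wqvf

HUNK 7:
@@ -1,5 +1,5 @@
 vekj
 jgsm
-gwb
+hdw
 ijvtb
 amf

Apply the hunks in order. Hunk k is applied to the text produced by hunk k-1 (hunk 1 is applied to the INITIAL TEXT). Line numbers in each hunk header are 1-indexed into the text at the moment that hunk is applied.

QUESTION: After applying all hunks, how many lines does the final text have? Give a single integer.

Hunk 1: at line 1 remove [vvm,qnacp,mov] add [niqwf] -> 6 lines: vekj niqwf kkpg fagu xma wqvf
Hunk 2: at line 2 remove [kkpg,fagu,xma] add [tfb] -> 4 lines: vekj niqwf tfb wqvf
Hunk 3: at line 2 remove [tfb] add [dxsz,qsdj,tzqjk] -> 6 lines: vekj niqwf dxsz qsdj tzqjk wqvf
Hunk 4: at line 2 remove [qsdj] add [vbe,ijvtb,mxcfv] -> 8 lines: vekj niqwf dxsz vbe ijvtb mxcfv tzqjk wqvf
Hunk 5: at line 1 remove [niqwf,dxsz,vbe] add [jgsm,gwb] -> 7 lines: vekj jgsm gwb ijvtb mxcfv tzqjk wqvf
Hunk 6: at line 3 remove [mxcfv] add [amf,bhg] -> 8 lines: vekj jgsm gwb ijvtb amf bhg tzqjk wqvf
Hunk 7: at line 1 remove [gwb] add [hdw] -> 8 lines: vekj jgsm hdw ijvtb amf bhg tzqjk wqvf
Final line count: 8

Answer: 8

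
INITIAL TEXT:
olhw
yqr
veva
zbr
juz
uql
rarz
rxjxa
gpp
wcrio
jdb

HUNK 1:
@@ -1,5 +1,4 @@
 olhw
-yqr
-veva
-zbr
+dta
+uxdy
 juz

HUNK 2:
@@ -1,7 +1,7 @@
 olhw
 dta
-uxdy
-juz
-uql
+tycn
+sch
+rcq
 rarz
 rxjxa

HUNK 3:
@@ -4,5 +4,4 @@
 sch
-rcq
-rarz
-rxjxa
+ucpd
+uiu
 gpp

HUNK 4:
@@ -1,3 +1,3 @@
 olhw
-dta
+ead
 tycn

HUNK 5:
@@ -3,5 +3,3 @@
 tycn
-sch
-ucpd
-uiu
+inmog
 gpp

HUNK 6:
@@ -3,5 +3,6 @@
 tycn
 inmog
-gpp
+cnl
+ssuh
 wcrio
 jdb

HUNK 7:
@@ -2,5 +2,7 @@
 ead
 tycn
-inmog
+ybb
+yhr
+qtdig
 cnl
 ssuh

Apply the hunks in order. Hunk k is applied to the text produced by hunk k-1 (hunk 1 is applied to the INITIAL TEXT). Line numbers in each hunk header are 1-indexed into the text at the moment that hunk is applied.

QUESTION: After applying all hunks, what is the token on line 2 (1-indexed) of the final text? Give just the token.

Hunk 1: at line 1 remove [yqr,veva,zbr] add [dta,uxdy] -> 10 lines: olhw dta uxdy juz uql rarz rxjxa gpp wcrio jdb
Hunk 2: at line 1 remove [uxdy,juz,uql] add [tycn,sch,rcq] -> 10 lines: olhw dta tycn sch rcq rarz rxjxa gpp wcrio jdb
Hunk 3: at line 4 remove [rcq,rarz,rxjxa] add [ucpd,uiu] -> 9 lines: olhw dta tycn sch ucpd uiu gpp wcrio jdb
Hunk 4: at line 1 remove [dta] add [ead] -> 9 lines: olhw ead tycn sch ucpd uiu gpp wcrio jdb
Hunk 5: at line 3 remove [sch,ucpd,uiu] add [inmog] -> 7 lines: olhw ead tycn inmog gpp wcrio jdb
Hunk 6: at line 3 remove [gpp] add [cnl,ssuh] -> 8 lines: olhw ead tycn inmog cnl ssuh wcrio jdb
Hunk 7: at line 2 remove [inmog] add [ybb,yhr,qtdig] -> 10 lines: olhw ead tycn ybb yhr qtdig cnl ssuh wcrio jdb
Final line 2: ead

Answer: ead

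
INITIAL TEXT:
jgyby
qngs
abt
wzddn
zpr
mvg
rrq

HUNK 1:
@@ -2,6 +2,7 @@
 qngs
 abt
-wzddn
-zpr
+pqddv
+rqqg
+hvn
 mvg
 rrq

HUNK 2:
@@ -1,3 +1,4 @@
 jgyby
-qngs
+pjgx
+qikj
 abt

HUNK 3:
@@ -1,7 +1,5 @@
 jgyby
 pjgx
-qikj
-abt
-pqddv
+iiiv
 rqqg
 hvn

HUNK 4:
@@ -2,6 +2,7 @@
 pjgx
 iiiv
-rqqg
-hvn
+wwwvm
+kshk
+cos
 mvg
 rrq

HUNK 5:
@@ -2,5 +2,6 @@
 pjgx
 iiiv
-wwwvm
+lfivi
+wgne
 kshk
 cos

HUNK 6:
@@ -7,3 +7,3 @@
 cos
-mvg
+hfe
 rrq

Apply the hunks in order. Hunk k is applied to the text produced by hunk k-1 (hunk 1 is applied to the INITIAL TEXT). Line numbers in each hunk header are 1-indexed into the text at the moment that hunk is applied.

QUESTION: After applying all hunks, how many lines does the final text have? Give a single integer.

Hunk 1: at line 2 remove [wzddn,zpr] add [pqddv,rqqg,hvn] -> 8 lines: jgyby qngs abt pqddv rqqg hvn mvg rrq
Hunk 2: at line 1 remove [qngs] add [pjgx,qikj] -> 9 lines: jgyby pjgx qikj abt pqddv rqqg hvn mvg rrq
Hunk 3: at line 1 remove [qikj,abt,pqddv] add [iiiv] -> 7 lines: jgyby pjgx iiiv rqqg hvn mvg rrq
Hunk 4: at line 2 remove [rqqg,hvn] add [wwwvm,kshk,cos] -> 8 lines: jgyby pjgx iiiv wwwvm kshk cos mvg rrq
Hunk 5: at line 2 remove [wwwvm] add [lfivi,wgne] -> 9 lines: jgyby pjgx iiiv lfivi wgne kshk cos mvg rrq
Hunk 6: at line 7 remove [mvg] add [hfe] -> 9 lines: jgyby pjgx iiiv lfivi wgne kshk cos hfe rrq
Final line count: 9

Answer: 9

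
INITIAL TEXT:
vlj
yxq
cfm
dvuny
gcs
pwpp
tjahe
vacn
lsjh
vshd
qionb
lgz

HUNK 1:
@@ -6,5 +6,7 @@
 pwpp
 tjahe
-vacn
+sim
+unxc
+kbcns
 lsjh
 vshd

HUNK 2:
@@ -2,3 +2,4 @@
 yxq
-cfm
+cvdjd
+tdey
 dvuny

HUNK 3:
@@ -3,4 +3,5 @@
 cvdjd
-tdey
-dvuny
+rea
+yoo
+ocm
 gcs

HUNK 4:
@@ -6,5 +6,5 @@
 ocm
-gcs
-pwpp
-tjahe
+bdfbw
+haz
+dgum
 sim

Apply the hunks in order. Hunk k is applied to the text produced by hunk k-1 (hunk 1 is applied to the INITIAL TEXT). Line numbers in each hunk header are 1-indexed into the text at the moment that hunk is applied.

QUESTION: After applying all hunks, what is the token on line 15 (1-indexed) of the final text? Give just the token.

Hunk 1: at line 6 remove [vacn] add [sim,unxc,kbcns] -> 14 lines: vlj yxq cfm dvuny gcs pwpp tjahe sim unxc kbcns lsjh vshd qionb lgz
Hunk 2: at line 2 remove [cfm] add [cvdjd,tdey] -> 15 lines: vlj yxq cvdjd tdey dvuny gcs pwpp tjahe sim unxc kbcns lsjh vshd qionb lgz
Hunk 3: at line 3 remove [tdey,dvuny] add [rea,yoo,ocm] -> 16 lines: vlj yxq cvdjd rea yoo ocm gcs pwpp tjahe sim unxc kbcns lsjh vshd qionb lgz
Hunk 4: at line 6 remove [gcs,pwpp,tjahe] add [bdfbw,haz,dgum] -> 16 lines: vlj yxq cvdjd rea yoo ocm bdfbw haz dgum sim unxc kbcns lsjh vshd qionb lgz
Final line 15: qionb

Answer: qionb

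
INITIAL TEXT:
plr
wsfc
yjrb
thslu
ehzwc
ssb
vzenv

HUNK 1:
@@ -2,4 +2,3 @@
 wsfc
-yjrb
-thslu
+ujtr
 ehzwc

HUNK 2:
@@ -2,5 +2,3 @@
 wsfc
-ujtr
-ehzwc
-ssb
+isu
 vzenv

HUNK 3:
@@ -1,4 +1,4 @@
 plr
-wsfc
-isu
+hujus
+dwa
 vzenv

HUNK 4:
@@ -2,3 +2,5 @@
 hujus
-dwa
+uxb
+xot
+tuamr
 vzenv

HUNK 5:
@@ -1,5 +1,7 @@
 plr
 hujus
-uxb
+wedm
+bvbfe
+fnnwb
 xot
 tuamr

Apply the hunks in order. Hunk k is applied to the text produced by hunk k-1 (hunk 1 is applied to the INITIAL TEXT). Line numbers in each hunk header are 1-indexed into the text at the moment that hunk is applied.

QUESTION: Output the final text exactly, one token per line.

Hunk 1: at line 2 remove [yjrb,thslu] add [ujtr] -> 6 lines: plr wsfc ujtr ehzwc ssb vzenv
Hunk 2: at line 2 remove [ujtr,ehzwc,ssb] add [isu] -> 4 lines: plr wsfc isu vzenv
Hunk 3: at line 1 remove [wsfc,isu] add [hujus,dwa] -> 4 lines: plr hujus dwa vzenv
Hunk 4: at line 2 remove [dwa] add [uxb,xot,tuamr] -> 6 lines: plr hujus uxb xot tuamr vzenv
Hunk 5: at line 1 remove [uxb] add [wedm,bvbfe,fnnwb] -> 8 lines: plr hujus wedm bvbfe fnnwb xot tuamr vzenv

Answer: plr
hujus
wedm
bvbfe
fnnwb
xot
tuamr
vzenv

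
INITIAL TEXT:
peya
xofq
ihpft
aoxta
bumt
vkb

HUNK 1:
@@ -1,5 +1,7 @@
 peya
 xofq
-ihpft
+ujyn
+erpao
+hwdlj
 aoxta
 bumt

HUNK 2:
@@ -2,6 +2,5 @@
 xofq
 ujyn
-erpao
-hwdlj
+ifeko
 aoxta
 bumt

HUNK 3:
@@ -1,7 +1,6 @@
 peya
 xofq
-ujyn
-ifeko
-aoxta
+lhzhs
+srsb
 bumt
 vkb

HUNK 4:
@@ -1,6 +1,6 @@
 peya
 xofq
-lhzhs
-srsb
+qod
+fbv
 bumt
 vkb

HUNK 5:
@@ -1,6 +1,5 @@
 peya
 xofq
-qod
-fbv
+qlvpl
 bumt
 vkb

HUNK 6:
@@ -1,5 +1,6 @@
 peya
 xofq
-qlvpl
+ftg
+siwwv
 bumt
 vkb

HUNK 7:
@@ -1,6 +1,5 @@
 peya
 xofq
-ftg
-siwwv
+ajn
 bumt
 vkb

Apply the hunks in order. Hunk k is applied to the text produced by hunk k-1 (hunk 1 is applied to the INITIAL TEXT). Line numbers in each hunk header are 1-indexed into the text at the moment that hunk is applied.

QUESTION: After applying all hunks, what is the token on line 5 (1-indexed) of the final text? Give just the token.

Answer: vkb

Derivation:
Hunk 1: at line 1 remove [ihpft] add [ujyn,erpao,hwdlj] -> 8 lines: peya xofq ujyn erpao hwdlj aoxta bumt vkb
Hunk 2: at line 2 remove [erpao,hwdlj] add [ifeko] -> 7 lines: peya xofq ujyn ifeko aoxta bumt vkb
Hunk 3: at line 1 remove [ujyn,ifeko,aoxta] add [lhzhs,srsb] -> 6 lines: peya xofq lhzhs srsb bumt vkb
Hunk 4: at line 1 remove [lhzhs,srsb] add [qod,fbv] -> 6 lines: peya xofq qod fbv bumt vkb
Hunk 5: at line 1 remove [qod,fbv] add [qlvpl] -> 5 lines: peya xofq qlvpl bumt vkb
Hunk 6: at line 1 remove [qlvpl] add [ftg,siwwv] -> 6 lines: peya xofq ftg siwwv bumt vkb
Hunk 7: at line 1 remove [ftg,siwwv] add [ajn] -> 5 lines: peya xofq ajn bumt vkb
Final line 5: vkb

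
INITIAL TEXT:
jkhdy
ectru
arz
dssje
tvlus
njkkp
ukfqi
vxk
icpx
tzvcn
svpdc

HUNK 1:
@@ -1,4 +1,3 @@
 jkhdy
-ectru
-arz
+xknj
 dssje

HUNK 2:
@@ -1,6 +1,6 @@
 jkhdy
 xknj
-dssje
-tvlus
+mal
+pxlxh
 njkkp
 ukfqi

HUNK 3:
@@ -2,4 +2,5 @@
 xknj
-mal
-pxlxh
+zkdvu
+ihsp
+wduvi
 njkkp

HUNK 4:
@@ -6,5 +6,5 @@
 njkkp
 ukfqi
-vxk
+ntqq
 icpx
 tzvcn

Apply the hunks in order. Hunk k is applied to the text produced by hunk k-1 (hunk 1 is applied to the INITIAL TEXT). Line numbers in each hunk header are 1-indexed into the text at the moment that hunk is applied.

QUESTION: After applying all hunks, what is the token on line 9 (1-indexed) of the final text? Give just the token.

Hunk 1: at line 1 remove [ectru,arz] add [xknj] -> 10 lines: jkhdy xknj dssje tvlus njkkp ukfqi vxk icpx tzvcn svpdc
Hunk 2: at line 1 remove [dssje,tvlus] add [mal,pxlxh] -> 10 lines: jkhdy xknj mal pxlxh njkkp ukfqi vxk icpx tzvcn svpdc
Hunk 3: at line 2 remove [mal,pxlxh] add [zkdvu,ihsp,wduvi] -> 11 lines: jkhdy xknj zkdvu ihsp wduvi njkkp ukfqi vxk icpx tzvcn svpdc
Hunk 4: at line 6 remove [vxk] add [ntqq] -> 11 lines: jkhdy xknj zkdvu ihsp wduvi njkkp ukfqi ntqq icpx tzvcn svpdc
Final line 9: icpx

Answer: icpx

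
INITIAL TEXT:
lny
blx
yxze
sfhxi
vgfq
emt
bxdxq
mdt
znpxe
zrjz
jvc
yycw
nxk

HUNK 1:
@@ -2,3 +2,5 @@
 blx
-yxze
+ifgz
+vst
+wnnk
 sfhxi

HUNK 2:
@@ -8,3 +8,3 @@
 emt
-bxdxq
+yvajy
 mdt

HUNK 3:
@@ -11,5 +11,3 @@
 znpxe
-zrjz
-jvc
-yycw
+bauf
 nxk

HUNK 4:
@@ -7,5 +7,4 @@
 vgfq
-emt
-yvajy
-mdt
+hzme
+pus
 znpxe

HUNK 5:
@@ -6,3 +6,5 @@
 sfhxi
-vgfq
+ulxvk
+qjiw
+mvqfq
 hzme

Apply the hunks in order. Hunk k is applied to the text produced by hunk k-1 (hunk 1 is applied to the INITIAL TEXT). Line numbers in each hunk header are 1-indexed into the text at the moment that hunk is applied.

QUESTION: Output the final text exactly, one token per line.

Hunk 1: at line 2 remove [yxze] add [ifgz,vst,wnnk] -> 15 lines: lny blx ifgz vst wnnk sfhxi vgfq emt bxdxq mdt znpxe zrjz jvc yycw nxk
Hunk 2: at line 8 remove [bxdxq] add [yvajy] -> 15 lines: lny blx ifgz vst wnnk sfhxi vgfq emt yvajy mdt znpxe zrjz jvc yycw nxk
Hunk 3: at line 11 remove [zrjz,jvc,yycw] add [bauf] -> 13 lines: lny blx ifgz vst wnnk sfhxi vgfq emt yvajy mdt znpxe bauf nxk
Hunk 4: at line 7 remove [emt,yvajy,mdt] add [hzme,pus] -> 12 lines: lny blx ifgz vst wnnk sfhxi vgfq hzme pus znpxe bauf nxk
Hunk 5: at line 6 remove [vgfq] add [ulxvk,qjiw,mvqfq] -> 14 lines: lny blx ifgz vst wnnk sfhxi ulxvk qjiw mvqfq hzme pus znpxe bauf nxk

Answer: lny
blx
ifgz
vst
wnnk
sfhxi
ulxvk
qjiw
mvqfq
hzme
pus
znpxe
bauf
nxk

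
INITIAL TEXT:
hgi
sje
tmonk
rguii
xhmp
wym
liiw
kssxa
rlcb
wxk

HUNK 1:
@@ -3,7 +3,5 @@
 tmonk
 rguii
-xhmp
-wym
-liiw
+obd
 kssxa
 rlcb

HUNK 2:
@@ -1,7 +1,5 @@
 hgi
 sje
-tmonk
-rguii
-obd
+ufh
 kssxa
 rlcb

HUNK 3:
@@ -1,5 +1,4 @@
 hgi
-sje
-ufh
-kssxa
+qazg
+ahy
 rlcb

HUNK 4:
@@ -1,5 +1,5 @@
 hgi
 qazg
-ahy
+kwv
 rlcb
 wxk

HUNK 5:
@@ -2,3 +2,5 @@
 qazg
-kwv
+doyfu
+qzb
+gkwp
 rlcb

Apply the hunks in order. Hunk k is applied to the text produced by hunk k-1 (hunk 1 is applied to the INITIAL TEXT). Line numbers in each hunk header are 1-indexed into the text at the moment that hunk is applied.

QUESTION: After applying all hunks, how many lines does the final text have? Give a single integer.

Answer: 7

Derivation:
Hunk 1: at line 3 remove [xhmp,wym,liiw] add [obd] -> 8 lines: hgi sje tmonk rguii obd kssxa rlcb wxk
Hunk 2: at line 1 remove [tmonk,rguii,obd] add [ufh] -> 6 lines: hgi sje ufh kssxa rlcb wxk
Hunk 3: at line 1 remove [sje,ufh,kssxa] add [qazg,ahy] -> 5 lines: hgi qazg ahy rlcb wxk
Hunk 4: at line 1 remove [ahy] add [kwv] -> 5 lines: hgi qazg kwv rlcb wxk
Hunk 5: at line 2 remove [kwv] add [doyfu,qzb,gkwp] -> 7 lines: hgi qazg doyfu qzb gkwp rlcb wxk
Final line count: 7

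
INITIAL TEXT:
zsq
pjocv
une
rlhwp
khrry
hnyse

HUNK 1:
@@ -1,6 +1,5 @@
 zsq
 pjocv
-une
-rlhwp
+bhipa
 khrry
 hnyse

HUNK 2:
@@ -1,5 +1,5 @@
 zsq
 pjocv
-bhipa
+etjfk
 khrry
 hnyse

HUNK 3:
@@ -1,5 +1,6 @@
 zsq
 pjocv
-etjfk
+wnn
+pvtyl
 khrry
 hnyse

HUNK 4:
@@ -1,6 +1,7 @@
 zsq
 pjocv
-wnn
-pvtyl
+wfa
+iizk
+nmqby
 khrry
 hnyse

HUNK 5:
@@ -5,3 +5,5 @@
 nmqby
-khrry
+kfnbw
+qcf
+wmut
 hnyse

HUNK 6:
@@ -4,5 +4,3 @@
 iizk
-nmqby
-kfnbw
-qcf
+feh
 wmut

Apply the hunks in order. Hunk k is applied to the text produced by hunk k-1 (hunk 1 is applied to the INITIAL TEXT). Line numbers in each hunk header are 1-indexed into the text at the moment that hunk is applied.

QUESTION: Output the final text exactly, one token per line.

Answer: zsq
pjocv
wfa
iizk
feh
wmut
hnyse

Derivation:
Hunk 1: at line 1 remove [une,rlhwp] add [bhipa] -> 5 lines: zsq pjocv bhipa khrry hnyse
Hunk 2: at line 1 remove [bhipa] add [etjfk] -> 5 lines: zsq pjocv etjfk khrry hnyse
Hunk 3: at line 1 remove [etjfk] add [wnn,pvtyl] -> 6 lines: zsq pjocv wnn pvtyl khrry hnyse
Hunk 4: at line 1 remove [wnn,pvtyl] add [wfa,iizk,nmqby] -> 7 lines: zsq pjocv wfa iizk nmqby khrry hnyse
Hunk 5: at line 5 remove [khrry] add [kfnbw,qcf,wmut] -> 9 lines: zsq pjocv wfa iizk nmqby kfnbw qcf wmut hnyse
Hunk 6: at line 4 remove [nmqby,kfnbw,qcf] add [feh] -> 7 lines: zsq pjocv wfa iizk feh wmut hnyse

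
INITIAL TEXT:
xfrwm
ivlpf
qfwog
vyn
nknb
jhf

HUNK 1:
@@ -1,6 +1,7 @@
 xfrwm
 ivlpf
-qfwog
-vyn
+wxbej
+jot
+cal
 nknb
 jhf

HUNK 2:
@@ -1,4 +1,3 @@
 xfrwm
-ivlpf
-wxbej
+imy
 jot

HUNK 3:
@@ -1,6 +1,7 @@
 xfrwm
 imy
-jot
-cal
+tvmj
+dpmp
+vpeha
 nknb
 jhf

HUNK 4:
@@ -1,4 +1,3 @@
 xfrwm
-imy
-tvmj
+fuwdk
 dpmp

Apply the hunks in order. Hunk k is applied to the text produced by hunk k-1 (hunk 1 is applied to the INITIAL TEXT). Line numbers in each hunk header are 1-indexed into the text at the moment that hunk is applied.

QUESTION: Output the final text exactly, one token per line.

Hunk 1: at line 1 remove [qfwog,vyn] add [wxbej,jot,cal] -> 7 lines: xfrwm ivlpf wxbej jot cal nknb jhf
Hunk 2: at line 1 remove [ivlpf,wxbej] add [imy] -> 6 lines: xfrwm imy jot cal nknb jhf
Hunk 3: at line 1 remove [jot,cal] add [tvmj,dpmp,vpeha] -> 7 lines: xfrwm imy tvmj dpmp vpeha nknb jhf
Hunk 4: at line 1 remove [imy,tvmj] add [fuwdk] -> 6 lines: xfrwm fuwdk dpmp vpeha nknb jhf

Answer: xfrwm
fuwdk
dpmp
vpeha
nknb
jhf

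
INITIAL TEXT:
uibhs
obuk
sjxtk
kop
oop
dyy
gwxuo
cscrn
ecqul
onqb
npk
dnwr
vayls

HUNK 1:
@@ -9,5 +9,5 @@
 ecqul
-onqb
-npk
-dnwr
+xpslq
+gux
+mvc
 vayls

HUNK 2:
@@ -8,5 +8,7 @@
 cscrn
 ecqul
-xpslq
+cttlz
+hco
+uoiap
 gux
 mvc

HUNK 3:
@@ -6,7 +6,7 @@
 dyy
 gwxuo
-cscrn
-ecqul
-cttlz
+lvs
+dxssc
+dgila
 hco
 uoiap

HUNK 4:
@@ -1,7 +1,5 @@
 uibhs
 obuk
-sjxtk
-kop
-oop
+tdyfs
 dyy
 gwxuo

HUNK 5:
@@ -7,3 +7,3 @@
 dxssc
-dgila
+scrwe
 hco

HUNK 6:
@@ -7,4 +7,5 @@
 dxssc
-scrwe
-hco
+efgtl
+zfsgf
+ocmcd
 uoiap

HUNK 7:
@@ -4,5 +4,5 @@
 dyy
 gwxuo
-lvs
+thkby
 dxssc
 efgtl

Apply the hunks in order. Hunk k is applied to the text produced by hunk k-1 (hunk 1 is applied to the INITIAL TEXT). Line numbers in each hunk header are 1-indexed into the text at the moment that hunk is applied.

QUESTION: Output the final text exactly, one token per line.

Hunk 1: at line 9 remove [onqb,npk,dnwr] add [xpslq,gux,mvc] -> 13 lines: uibhs obuk sjxtk kop oop dyy gwxuo cscrn ecqul xpslq gux mvc vayls
Hunk 2: at line 8 remove [xpslq] add [cttlz,hco,uoiap] -> 15 lines: uibhs obuk sjxtk kop oop dyy gwxuo cscrn ecqul cttlz hco uoiap gux mvc vayls
Hunk 3: at line 6 remove [cscrn,ecqul,cttlz] add [lvs,dxssc,dgila] -> 15 lines: uibhs obuk sjxtk kop oop dyy gwxuo lvs dxssc dgila hco uoiap gux mvc vayls
Hunk 4: at line 1 remove [sjxtk,kop,oop] add [tdyfs] -> 13 lines: uibhs obuk tdyfs dyy gwxuo lvs dxssc dgila hco uoiap gux mvc vayls
Hunk 5: at line 7 remove [dgila] add [scrwe] -> 13 lines: uibhs obuk tdyfs dyy gwxuo lvs dxssc scrwe hco uoiap gux mvc vayls
Hunk 6: at line 7 remove [scrwe,hco] add [efgtl,zfsgf,ocmcd] -> 14 lines: uibhs obuk tdyfs dyy gwxuo lvs dxssc efgtl zfsgf ocmcd uoiap gux mvc vayls
Hunk 7: at line 4 remove [lvs] add [thkby] -> 14 lines: uibhs obuk tdyfs dyy gwxuo thkby dxssc efgtl zfsgf ocmcd uoiap gux mvc vayls

Answer: uibhs
obuk
tdyfs
dyy
gwxuo
thkby
dxssc
efgtl
zfsgf
ocmcd
uoiap
gux
mvc
vayls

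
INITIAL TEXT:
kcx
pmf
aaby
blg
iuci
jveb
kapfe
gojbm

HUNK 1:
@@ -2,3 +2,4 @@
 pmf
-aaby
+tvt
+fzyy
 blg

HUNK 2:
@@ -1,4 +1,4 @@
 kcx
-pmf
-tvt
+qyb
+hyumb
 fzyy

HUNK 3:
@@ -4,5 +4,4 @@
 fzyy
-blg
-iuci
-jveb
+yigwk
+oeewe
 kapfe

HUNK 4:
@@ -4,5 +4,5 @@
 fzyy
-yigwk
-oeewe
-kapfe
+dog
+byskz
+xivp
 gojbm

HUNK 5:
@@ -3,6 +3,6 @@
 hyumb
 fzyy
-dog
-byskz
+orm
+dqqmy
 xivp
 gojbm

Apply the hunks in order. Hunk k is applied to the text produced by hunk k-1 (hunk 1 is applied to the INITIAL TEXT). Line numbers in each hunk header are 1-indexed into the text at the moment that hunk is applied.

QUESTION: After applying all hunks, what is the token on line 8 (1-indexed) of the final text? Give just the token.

Answer: gojbm

Derivation:
Hunk 1: at line 2 remove [aaby] add [tvt,fzyy] -> 9 lines: kcx pmf tvt fzyy blg iuci jveb kapfe gojbm
Hunk 2: at line 1 remove [pmf,tvt] add [qyb,hyumb] -> 9 lines: kcx qyb hyumb fzyy blg iuci jveb kapfe gojbm
Hunk 3: at line 4 remove [blg,iuci,jveb] add [yigwk,oeewe] -> 8 lines: kcx qyb hyumb fzyy yigwk oeewe kapfe gojbm
Hunk 4: at line 4 remove [yigwk,oeewe,kapfe] add [dog,byskz,xivp] -> 8 lines: kcx qyb hyumb fzyy dog byskz xivp gojbm
Hunk 5: at line 3 remove [dog,byskz] add [orm,dqqmy] -> 8 lines: kcx qyb hyumb fzyy orm dqqmy xivp gojbm
Final line 8: gojbm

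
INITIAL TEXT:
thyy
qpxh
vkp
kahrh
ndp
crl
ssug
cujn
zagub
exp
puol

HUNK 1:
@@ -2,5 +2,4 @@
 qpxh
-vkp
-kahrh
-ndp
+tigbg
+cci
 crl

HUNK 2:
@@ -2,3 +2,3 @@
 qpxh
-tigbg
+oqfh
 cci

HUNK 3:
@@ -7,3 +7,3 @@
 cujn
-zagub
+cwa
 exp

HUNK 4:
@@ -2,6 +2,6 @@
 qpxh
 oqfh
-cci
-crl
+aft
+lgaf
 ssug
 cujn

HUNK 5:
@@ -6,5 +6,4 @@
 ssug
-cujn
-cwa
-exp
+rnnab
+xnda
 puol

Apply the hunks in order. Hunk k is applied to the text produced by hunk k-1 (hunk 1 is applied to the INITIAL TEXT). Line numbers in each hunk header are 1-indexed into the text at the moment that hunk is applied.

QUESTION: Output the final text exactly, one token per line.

Answer: thyy
qpxh
oqfh
aft
lgaf
ssug
rnnab
xnda
puol

Derivation:
Hunk 1: at line 2 remove [vkp,kahrh,ndp] add [tigbg,cci] -> 10 lines: thyy qpxh tigbg cci crl ssug cujn zagub exp puol
Hunk 2: at line 2 remove [tigbg] add [oqfh] -> 10 lines: thyy qpxh oqfh cci crl ssug cujn zagub exp puol
Hunk 3: at line 7 remove [zagub] add [cwa] -> 10 lines: thyy qpxh oqfh cci crl ssug cujn cwa exp puol
Hunk 4: at line 2 remove [cci,crl] add [aft,lgaf] -> 10 lines: thyy qpxh oqfh aft lgaf ssug cujn cwa exp puol
Hunk 5: at line 6 remove [cujn,cwa,exp] add [rnnab,xnda] -> 9 lines: thyy qpxh oqfh aft lgaf ssug rnnab xnda puol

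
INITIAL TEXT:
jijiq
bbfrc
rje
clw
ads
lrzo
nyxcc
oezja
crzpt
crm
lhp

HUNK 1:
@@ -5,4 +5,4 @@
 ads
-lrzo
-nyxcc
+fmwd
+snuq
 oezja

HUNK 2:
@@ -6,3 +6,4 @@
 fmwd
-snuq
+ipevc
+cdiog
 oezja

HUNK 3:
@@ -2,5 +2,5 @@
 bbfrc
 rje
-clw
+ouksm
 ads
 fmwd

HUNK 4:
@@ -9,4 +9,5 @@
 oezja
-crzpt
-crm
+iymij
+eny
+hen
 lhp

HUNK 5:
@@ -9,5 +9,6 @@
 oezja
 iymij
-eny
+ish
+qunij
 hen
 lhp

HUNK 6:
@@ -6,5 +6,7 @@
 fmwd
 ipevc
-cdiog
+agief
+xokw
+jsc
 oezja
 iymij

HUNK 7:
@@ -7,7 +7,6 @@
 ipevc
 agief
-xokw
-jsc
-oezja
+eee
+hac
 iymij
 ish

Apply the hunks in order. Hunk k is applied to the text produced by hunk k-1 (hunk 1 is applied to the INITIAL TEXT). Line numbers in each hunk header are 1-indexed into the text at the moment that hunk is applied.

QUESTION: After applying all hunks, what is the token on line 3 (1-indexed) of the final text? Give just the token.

Answer: rje

Derivation:
Hunk 1: at line 5 remove [lrzo,nyxcc] add [fmwd,snuq] -> 11 lines: jijiq bbfrc rje clw ads fmwd snuq oezja crzpt crm lhp
Hunk 2: at line 6 remove [snuq] add [ipevc,cdiog] -> 12 lines: jijiq bbfrc rje clw ads fmwd ipevc cdiog oezja crzpt crm lhp
Hunk 3: at line 2 remove [clw] add [ouksm] -> 12 lines: jijiq bbfrc rje ouksm ads fmwd ipevc cdiog oezja crzpt crm lhp
Hunk 4: at line 9 remove [crzpt,crm] add [iymij,eny,hen] -> 13 lines: jijiq bbfrc rje ouksm ads fmwd ipevc cdiog oezja iymij eny hen lhp
Hunk 5: at line 9 remove [eny] add [ish,qunij] -> 14 lines: jijiq bbfrc rje ouksm ads fmwd ipevc cdiog oezja iymij ish qunij hen lhp
Hunk 6: at line 6 remove [cdiog] add [agief,xokw,jsc] -> 16 lines: jijiq bbfrc rje ouksm ads fmwd ipevc agief xokw jsc oezja iymij ish qunij hen lhp
Hunk 7: at line 7 remove [xokw,jsc,oezja] add [eee,hac] -> 15 lines: jijiq bbfrc rje ouksm ads fmwd ipevc agief eee hac iymij ish qunij hen lhp
Final line 3: rje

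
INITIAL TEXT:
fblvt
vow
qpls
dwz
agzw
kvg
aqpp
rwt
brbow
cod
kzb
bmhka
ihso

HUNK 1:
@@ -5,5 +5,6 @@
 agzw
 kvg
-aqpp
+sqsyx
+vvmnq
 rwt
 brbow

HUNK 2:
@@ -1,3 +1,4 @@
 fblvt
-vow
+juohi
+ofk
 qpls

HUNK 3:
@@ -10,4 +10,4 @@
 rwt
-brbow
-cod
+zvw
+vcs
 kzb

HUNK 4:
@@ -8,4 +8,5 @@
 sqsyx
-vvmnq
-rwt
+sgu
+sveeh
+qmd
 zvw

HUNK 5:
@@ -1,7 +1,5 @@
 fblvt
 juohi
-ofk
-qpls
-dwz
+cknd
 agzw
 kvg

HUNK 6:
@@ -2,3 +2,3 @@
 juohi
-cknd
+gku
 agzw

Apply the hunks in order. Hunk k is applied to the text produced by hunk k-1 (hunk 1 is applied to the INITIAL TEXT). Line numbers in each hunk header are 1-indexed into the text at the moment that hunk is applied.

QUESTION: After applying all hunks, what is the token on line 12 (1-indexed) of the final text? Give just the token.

Hunk 1: at line 5 remove [aqpp] add [sqsyx,vvmnq] -> 14 lines: fblvt vow qpls dwz agzw kvg sqsyx vvmnq rwt brbow cod kzb bmhka ihso
Hunk 2: at line 1 remove [vow] add [juohi,ofk] -> 15 lines: fblvt juohi ofk qpls dwz agzw kvg sqsyx vvmnq rwt brbow cod kzb bmhka ihso
Hunk 3: at line 10 remove [brbow,cod] add [zvw,vcs] -> 15 lines: fblvt juohi ofk qpls dwz agzw kvg sqsyx vvmnq rwt zvw vcs kzb bmhka ihso
Hunk 4: at line 8 remove [vvmnq,rwt] add [sgu,sveeh,qmd] -> 16 lines: fblvt juohi ofk qpls dwz agzw kvg sqsyx sgu sveeh qmd zvw vcs kzb bmhka ihso
Hunk 5: at line 1 remove [ofk,qpls,dwz] add [cknd] -> 14 lines: fblvt juohi cknd agzw kvg sqsyx sgu sveeh qmd zvw vcs kzb bmhka ihso
Hunk 6: at line 2 remove [cknd] add [gku] -> 14 lines: fblvt juohi gku agzw kvg sqsyx sgu sveeh qmd zvw vcs kzb bmhka ihso
Final line 12: kzb

Answer: kzb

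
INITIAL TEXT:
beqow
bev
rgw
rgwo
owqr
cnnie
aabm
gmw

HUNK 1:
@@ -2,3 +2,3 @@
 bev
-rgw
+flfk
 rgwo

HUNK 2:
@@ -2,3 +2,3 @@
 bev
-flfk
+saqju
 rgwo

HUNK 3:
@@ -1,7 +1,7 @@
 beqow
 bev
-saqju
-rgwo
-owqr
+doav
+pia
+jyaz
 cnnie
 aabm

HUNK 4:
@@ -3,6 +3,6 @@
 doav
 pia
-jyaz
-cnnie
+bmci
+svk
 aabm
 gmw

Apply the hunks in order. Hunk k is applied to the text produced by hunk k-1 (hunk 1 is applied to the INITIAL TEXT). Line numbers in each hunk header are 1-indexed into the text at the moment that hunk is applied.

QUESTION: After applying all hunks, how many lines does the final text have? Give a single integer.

Answer: 8

Derivation:
Hunk 1: at line 2 remove [rgw] add [flfk] -> 8 lines: beqow bev flfk rgwo owqr cnnie aabm gmw
Hunk 2: at line 2 remove [flfk] add [saqju] -> 8 lines: beqow bev saqju rgwo owqr cnnie aabm gmw
Hunk 3: at line 1 remove [saqju,rgwo,owqr] add [doav,pia,jyaz] -> 8 lines: beqow bev doav pia jyaz cnnie aabm gmw
Hunk 4: at line 3 remove [jyaz,cnnie] add [bmci,svk] -> 8 lines: beqow bev doav pia bmci svk aabm gmw
Final line count: 8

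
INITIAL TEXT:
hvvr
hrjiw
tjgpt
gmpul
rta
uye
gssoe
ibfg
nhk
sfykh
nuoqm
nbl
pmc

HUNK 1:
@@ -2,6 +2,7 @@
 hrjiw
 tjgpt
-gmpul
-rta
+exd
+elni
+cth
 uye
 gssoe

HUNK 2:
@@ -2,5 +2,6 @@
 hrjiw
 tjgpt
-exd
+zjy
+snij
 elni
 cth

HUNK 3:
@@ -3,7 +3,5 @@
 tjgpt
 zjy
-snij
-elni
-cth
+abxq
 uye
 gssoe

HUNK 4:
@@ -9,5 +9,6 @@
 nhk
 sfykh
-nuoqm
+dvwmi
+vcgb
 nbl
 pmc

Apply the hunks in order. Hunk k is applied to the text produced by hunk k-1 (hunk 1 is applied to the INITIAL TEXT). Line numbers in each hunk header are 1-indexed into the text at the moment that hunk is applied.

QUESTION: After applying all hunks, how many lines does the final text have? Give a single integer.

Hunk 1: at line 2 remove [gmpul,rta] add [exd,elni,cth] -> 14 lines: hvvr hrjiw tjgpt exd elni cth uye gssoe ibfg nhk sfykh nuoqm nbl pmc
Hunk 2: at line 2 remove [exd] add [zjy,snij] -> 15 lines: hvvr hrjiw tjgpt zjy snij elni cth uye gssoe ibfg nhk sfykh nuoqm nbl pmc
Hunk 3: at line 3 remove [snij,elni,cth] add [abxq] -> 13 lines: hvvr hrjiw tjgpt zjy abxq uye gssoe ibfg nhk sfykh nuoqm nbl pmc
Hunk 4: at line 9 remove [nuoqm] add [dvwmi,vcgb] -> 14 lines: hvvr hrjiw tjgpt zjy abxq uye gssoe ibfg nhk sfykh dvwmi vcgb nbl pmc
Final line count: 14

Answer: 14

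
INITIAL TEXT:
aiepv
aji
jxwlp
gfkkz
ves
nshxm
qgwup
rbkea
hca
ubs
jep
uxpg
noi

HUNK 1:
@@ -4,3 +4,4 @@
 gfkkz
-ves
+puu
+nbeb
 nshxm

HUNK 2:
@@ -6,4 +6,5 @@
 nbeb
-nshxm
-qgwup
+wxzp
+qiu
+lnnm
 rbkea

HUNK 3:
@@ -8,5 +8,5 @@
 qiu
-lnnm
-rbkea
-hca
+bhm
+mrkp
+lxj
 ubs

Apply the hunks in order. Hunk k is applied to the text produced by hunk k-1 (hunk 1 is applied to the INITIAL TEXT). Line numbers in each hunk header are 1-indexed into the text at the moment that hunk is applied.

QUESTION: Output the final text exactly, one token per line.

Hunk 1: at line 4 remove [ves] add [puu,nbeb] -> 14 lines: aiepv aji jxwlp gfkkz puu nbeb nshxm qgwup rbkea hca ubs jep uxpg noi
Hunk 2: at line 6 remove [nshxm,qgwup] add [wxzp,qiu,lnnm] -> 15 lines: aiepv aji jxwlp gfkkz puu nbeb wxzp qiu lnnm rbkea hca ubs jep uxpg noi
Hunk 3: at line 8 remove [lnnm,rbkea,hca] add [bhm,mrkp,lxj] -> 15 lines: aiepv aji jxwlp gfkkz puu nbeb wxzp qiu bhm mrkp lxj ubs jep uxpg noi

Answer: aiepv
aji
jxwlp
gfkkz
puu
nbeb
wxzp
qiu
bhm
mrkp
lxj
ubs
jep
uxpg
noi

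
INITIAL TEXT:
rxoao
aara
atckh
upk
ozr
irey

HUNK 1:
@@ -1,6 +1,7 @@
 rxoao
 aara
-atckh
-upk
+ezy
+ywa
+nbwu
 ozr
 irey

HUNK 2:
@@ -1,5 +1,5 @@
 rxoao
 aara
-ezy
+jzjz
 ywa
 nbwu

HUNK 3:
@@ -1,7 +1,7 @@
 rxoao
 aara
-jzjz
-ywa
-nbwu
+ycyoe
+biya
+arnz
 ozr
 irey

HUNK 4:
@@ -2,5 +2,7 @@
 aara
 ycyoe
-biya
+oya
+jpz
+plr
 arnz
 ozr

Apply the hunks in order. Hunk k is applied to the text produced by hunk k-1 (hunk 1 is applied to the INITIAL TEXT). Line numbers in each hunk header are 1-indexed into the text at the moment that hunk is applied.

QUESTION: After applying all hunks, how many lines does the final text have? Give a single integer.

Answer: 9

Derivation:
Hunk 1: at line 1 remove [atckh,upk] add [ezy,ywa,nbwu] -> 7 lines: rxoao aara ezy ywa nbwu ozr irey
Hunk 2: at line 1 remove [ezy] add [jzjz] -> 7 lines: rxoao aara jzjz ywa nbwu ozr irey
Hunk 3: at line 1 remove [jzjz,ywa,nbwu] add [ycyoe,biya,arnz] -> 7 lines: rxoao aara ycyoe biya arnz ozr irey
Hunk 4: at line 2 remove [biya] add [oya,jpz,plr] -> 9 lines: rxoao aara ycyoe oya jpz plr arnz ozr irey
Final line count: 9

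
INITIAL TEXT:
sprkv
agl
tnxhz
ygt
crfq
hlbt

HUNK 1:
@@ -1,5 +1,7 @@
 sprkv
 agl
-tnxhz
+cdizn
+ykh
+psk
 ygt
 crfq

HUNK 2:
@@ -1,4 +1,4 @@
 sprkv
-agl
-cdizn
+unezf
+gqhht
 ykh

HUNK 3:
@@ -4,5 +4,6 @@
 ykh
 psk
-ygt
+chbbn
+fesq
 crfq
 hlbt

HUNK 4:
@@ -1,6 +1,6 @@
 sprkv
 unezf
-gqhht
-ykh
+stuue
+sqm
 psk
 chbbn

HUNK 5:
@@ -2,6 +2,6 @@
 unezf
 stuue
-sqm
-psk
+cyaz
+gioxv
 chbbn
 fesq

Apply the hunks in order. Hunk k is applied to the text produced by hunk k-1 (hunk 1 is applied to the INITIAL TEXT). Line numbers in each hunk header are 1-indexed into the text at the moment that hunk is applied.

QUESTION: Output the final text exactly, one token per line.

Answer: sprkv
unezf
stuue
cyaz
gioxv
chbbn
fesq
crfq
hlbt

Derivation:
Hunk 1: at line 1 remove [tnxhz] add [cdizn,ykh,psk] -> 8 lines: sprkv agl cdizn ykh psk ygt crfq hlbt
Hunk 2: at line 1 remove [agl,cdizn] add [unezf,gqhht] -> 8 lines: sprkv unezf gqhht ykh psk ygt crfq hlbt
Hunk 3: at line 4 remove [ygt] add [chbbn,fesq] -> 9 lines: sprkv unezf gqhht ykh psk chbbn fesq crfq hlbt
Hunk 4: at line 1 remove [gqhht,ykh] add [stuue,sqm] -> 9 lines: sprkv unezf stuue sqm psk chbbn fesq crfq hlbt
Hunk 5: at line 2 remove [sqm,psk] add [cyaz,gioxv] -> 9 lines: sprkv unezf stuue cyaz gioxv chbbn fesq crfq hlbt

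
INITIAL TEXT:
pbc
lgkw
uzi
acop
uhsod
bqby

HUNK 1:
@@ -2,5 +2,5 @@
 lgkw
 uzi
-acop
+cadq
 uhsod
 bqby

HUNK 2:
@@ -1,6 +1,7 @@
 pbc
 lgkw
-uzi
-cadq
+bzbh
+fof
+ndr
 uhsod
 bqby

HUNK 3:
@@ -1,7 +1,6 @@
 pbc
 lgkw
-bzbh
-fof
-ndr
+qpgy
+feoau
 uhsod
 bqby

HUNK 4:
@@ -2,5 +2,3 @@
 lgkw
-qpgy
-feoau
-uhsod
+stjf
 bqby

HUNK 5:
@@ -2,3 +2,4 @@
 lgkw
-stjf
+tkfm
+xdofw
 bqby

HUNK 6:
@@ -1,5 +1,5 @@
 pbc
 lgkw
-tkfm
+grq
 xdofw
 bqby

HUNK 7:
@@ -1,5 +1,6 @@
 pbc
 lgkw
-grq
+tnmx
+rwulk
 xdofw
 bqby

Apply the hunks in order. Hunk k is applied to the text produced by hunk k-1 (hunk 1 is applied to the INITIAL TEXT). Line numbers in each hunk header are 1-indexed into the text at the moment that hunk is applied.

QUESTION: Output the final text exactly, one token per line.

Answer: pbc
lgkw
tnmx
rwulk
xdofw
bqby

Derivation:
Hunk 1: at line 2 remove [acop] add [cadq] -> 6 lines: pbc lgkw uzi cadq uhsod bqby
Hunk 2: at line 1 remove [uzi,cadq] add [bzbh,fof,ndr] -> 7 lines: pbc lgkw bzbh fof ndr uhsod bqby
Hunk 3: at line 1 remove [bzbh,fof,ndr] add [qpgy,feoau] -> 6 lines: pbc lgkw qpgy feoau uhsod bqby
Hunk 4: at line 2 remove [qpgy,feoau,uhsod] add [stjf] -> 4 lines: pbc lgkw stjf bqby
Hunk 5: at line 2 remove [stjf] add [tkfm,xdofw] -> 5 lines: pbc lgkw tkfm xdofw bqby
Hunk 6: at line 1 remove [tkfm] add [grq] -> 5 lines: pbc lgkw grq xdofw bqby
Hunk 7: at line 1 remove [grq] add [tnmx,rwulk] -> 6 lines: pbc lgkw tnmx rwulk xdofw bqby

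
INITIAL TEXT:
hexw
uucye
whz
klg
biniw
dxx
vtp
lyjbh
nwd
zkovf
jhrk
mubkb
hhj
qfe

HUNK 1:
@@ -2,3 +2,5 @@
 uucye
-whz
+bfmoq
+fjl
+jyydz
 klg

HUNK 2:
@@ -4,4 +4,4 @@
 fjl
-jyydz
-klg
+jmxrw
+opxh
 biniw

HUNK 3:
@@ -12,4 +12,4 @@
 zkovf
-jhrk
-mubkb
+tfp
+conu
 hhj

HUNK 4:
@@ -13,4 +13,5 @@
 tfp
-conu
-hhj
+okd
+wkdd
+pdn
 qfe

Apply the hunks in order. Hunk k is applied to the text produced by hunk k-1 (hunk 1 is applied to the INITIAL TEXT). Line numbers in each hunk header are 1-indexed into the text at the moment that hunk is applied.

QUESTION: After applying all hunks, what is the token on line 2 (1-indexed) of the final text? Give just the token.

Answer: uucye

Derivation:
Hunk 1: at line 2 remove [whz] add [bfmoq,fjl,jyydz] -> 16 lines: hexw uucye bfmoq fjl jyydz klg biniw dxx vtp lyjbh nwd zkovf jhrk mubkb hhj qfe
Hunk 2: at line 4 remove [jyydz,klg] add [jmxrw,opxh] -> 16 lines: hexw uucye bfmoq fjl jmxrw opxh biniw dxx vtp lyjbh nwd zkovf jhrk mubkb hhj qfe
Hunk 3: at line 12 remove [jhrk,mubkb] add [tfp,conu] -> 16 lines: hexw uucye bfmoq fjl jmxrw opxh biniw dxx vtp lyjbh nwd zkovf tfp conu hhj qfe
Hunk 4: at line 13 remove [conu,hhj] add [okd,wkdd,pdn] -> 17 lines: hexw uucye bfmoq fjl jmxrw opxh biniw dxx vtp lyjbh nwd zkovf tfp okd wkdd pdn qfe
Final line 2: uucye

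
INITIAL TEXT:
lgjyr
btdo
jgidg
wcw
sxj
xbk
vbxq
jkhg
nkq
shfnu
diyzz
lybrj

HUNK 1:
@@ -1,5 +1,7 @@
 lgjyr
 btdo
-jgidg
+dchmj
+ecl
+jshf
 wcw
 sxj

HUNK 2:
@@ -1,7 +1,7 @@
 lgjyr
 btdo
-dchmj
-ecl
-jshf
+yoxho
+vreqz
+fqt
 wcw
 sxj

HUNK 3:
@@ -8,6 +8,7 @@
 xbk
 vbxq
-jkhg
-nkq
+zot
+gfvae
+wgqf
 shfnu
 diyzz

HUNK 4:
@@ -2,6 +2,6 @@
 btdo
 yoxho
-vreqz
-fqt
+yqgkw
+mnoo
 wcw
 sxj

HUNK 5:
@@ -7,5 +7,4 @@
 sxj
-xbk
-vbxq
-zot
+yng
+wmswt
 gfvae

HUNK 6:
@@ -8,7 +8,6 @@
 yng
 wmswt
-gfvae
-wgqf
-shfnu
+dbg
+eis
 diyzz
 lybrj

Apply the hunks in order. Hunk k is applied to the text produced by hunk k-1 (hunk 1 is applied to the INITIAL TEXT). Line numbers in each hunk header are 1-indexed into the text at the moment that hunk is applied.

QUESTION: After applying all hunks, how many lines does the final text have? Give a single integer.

Answer: 13

Derivation:
Hunk 1: at line 1 remove [jgidg] add [dchmj,ecl,jshf] -> 14 lines: lgjyr btdo dchmj ecl jshf wcw sxj xbk vbxq jkhg nkq shfnu diyzz lybrj
Hunk 2: at line 1 remove [dchmj,ecl,jshf] add [yoxho,vreqz,fqt] -> 14 lines: lgjyr btdo yoxho vreqz fqt wcw sxj xbk vbxq jkhg nkq shfnu diyzz lybrj
Hunk 3: at line 8 remove [jkhg,nkq] add [zot,gfvae,wgqf] -> 15 lines: lgjyr btdo yoxho vreqz fqt wcw sxj xbk vbxq zot gfvae wgqf shfnu diyzz lybrj
Hunk 4: at line 2 remove [vreqz,fqt] add [yqgkw,mnoo] -> 15 lines: lgjyr btdo yoxho yqgkw mnoo wcw sxj xbk vbxq zot gfvae wgqf shfnu diyzz lybrj
Hunk 5: at line 7 remove [xbk,vbxq,zot] add [yng,wmswt] -> 14 lines: lgjyr btdo yoxho yqgkw mnoo wcw sxj yng wmswt gfvae wgqf shfnu diyzz lybrj
Hunk 6: at line 8 remove [gfvae,wgqf,shfnu] add [dbg,eis] -> 13 lines: lgjyr btdo yoxho yqgkw mnoo wcw sxj yng wmswt dbg eis diyzz lybrj
Final line count: 13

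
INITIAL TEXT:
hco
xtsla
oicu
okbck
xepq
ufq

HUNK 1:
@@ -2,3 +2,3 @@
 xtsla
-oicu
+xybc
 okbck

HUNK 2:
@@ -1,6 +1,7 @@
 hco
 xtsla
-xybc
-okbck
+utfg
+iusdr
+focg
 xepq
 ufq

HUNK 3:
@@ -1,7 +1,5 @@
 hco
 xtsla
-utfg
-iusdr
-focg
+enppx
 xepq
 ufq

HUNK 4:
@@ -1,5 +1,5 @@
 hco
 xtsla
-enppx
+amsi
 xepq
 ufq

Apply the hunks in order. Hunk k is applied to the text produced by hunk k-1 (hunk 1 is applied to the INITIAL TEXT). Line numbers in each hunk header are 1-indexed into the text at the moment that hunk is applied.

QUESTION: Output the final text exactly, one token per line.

Answer: hco
xtsla
amsi
xepq
ufq

Derivation:
Hunk 1: at line 2 remove [oicu] add [xybc] -> 6 lines: hco xtsla xybc okbck xepq ufq
Hunk 2: at line 1 remove [xybc,okbck] add [utfg,iusdr,focg] -> 7 lines: hco xtsla utfg iusdr focg xepq ufq
Hunk 3: at line 1 remove [utfg,iusdr,focg] add [enppx] -> 5 lines: hco xtsla enppx xepq ufq
Hunk 4: at line 1 remove [enppx] add [amsi] -> 5 lines: hco xtsla amsi xepq ufq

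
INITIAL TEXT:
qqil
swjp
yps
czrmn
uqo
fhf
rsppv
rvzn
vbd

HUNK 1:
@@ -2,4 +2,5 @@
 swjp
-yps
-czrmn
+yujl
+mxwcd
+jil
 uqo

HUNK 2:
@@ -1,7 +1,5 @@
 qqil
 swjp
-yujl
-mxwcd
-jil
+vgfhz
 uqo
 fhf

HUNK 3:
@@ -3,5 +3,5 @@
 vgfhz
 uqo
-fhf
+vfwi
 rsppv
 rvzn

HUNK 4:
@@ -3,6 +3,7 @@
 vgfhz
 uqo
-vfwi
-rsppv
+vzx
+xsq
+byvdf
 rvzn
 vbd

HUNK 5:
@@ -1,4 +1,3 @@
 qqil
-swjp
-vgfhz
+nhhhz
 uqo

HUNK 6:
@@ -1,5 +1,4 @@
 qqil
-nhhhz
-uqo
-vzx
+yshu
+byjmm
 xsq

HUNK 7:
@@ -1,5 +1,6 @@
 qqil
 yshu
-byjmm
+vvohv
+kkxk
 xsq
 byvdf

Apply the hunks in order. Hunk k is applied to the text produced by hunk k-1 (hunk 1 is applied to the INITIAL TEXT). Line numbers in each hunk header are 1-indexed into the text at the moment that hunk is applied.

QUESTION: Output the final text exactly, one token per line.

Answer: qqil
yshu
vvohv
kkxk
xsq
byvdf
rvzn
vbd

Derivation:
Hunk 1: at line 2 remove [yps,czrmn] add [yujl,mxwcd,jil] -> 10 lines: qqil swjp yujl mxwcd jil uqo fhf rsppv rvzn vbd
Hunk 2: at line 1 remove [yujl,mxwcd,jil] add [vgfhz] -> 8 lines: qqil swjp vgfhz uqo fhf rsppv rvzn vbd
Hunk 3: at line 3 remove [fhf] add [vfwi] -> 8 lines: qqil swjp vgfhz uqo vfwi rsppv rvzn vbd
Hunk 4: at line 3 remove [vfwi,rsppv] add [vzx,xsq,byvdf] -> 9 lines: qqil swjp vgfhz uqo vzx xsq byvdf rvzn vbd
Hunk 5: at line 1 remove [swjp,vgfhz] add [nhhhz] -> 8 lines: qqil nhhhz uqo vzx xsq byvdf rvzn vbd
Hunk 6: at line 1 remove [nhhhz,uqo,vzx] add [yshu,byjmm] -> 7 lines: qqil yshu byjmm xsq byvdf rvzn vbd
Hunk 7: at line 1 remove [byjmm] add [vvohv,kkxk] -> 8 lines: qqil yshu vvohv kkxk xsq byvdf rvzn vbd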